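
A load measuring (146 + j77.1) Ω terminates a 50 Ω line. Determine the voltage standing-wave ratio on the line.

Γ = (Z_L − Z_0)/(Z_L + Z_0) = (96 + j77.1)/(196 + j77.1)
|Γ| = 123/211 = 0.585
VSWR = (1 + |Γ|)/(1 − |Γ|) = 1.58/0.415

VSWR ≈ 3.81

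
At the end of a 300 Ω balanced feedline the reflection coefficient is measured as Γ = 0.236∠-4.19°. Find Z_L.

Z_L ≈ 484 − j17.7 Ω

Z_L = Z_0·(1 + Γ)/(1 − Γ) = 300·(1.24 − j0.0172)/(0.765 + j0.0172)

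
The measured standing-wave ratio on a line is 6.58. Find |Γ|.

|Γ| ≈ 0.736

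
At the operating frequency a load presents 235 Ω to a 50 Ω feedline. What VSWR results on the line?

Γ = (235 − 50)/(235 + 50) = 0.649
VSWR = (1 + 0.649)/(1 − 0.649)

VSWR ≈ 4.7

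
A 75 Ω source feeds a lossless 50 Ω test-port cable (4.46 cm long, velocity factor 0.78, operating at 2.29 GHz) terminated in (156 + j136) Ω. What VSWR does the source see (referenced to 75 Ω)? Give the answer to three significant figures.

λ = v/f = 0.78·c / 2.29 GHz = 0.102 m
βl = 2π·l/λ = 2π × 0.436 = 157°
tan(βl) = -0.422
Z_in = Z_0·(Z_L + jZ_0·tanβl)/(Z_0 + jZ_L·tanβl) = 29 + j71.3 Ω
Γ_s = (Z_in − Z_s)/(Z_in + Z_s) = (-46 + j71.3)/(104 + j71.3), |Γ_s| = 0.673
VSWR = (1 + |Γ_s|)/(1 − |Γ_s|)

VSWR ≈ 5.12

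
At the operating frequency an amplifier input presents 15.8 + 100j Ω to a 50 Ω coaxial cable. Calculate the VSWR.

Γ = (Z_L − Z_0)/(Z_L + Z_0) = (-34.2 + j100)/(65.8 + j100)
|Γ| = 106/120 = 0.883
VSWR = (1 + |Γ|)/(1 − |Γ|) = 1.88/0.117

VSWR ≈ 16.1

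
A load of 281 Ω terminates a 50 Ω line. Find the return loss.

RL ≈ 3.12 dB

Γ = (281 − 50)/(281 + 50) = 0.698
RL = −20·log₁₀|Γ| = −20·log₁₀(0.698)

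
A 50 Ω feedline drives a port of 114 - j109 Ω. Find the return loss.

RL ≈ 3.85 dB

Γ = (64 − j109)/(164 − j109), |Γ| = 0.642
RL = −20·log₁₀|Γ| = −20·log₁₀(0.642)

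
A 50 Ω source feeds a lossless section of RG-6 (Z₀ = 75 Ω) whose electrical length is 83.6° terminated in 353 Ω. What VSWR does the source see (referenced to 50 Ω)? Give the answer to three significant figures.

tan(βl) = 8.92
Z_in = Z_0·(Z_L + jZ_0·tanβl)/(Z_0 + jZ_L·tanβl) = 16.1 − j8.03 Ω
Γ_s = (Z_in − Z_s)/(Z_in + Z_s) = (-33.9 − j8.03)/(66.1 − j8.03), |Γ_s| = 0.523
VSWR = (1 + |Γ_s|)/(1 − |Γ_s|)

VSWR ≈ 3.19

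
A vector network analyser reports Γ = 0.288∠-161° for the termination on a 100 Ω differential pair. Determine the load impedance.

Z_L = Z_0·(1 + Γ)/(1 − Γ) = 100·(0.728 − j0.0938)/(1.27 + j0.0938)

Z_L ≈ 56.3 − j11.5 Ω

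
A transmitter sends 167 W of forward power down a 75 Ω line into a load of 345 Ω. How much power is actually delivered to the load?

Γ = (345 − 75)/(345 + 75) = 0.643
|Γ|² = 0.413
P_refl = |Γ|²·P_inc = 69 W, P_del = (1 − |Γ|²)·P_inc = 98 W

P_delivered ≈ 98 W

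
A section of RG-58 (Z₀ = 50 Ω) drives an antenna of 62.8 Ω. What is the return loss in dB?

Γ = (62.8 − 50)/(62.8 + 50) = 0.113
RL = −20·log₁₀|Γ| = −20·log₁₀(0.113)

RL ≈ 18.9 dB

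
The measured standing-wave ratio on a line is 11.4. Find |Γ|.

|Γ| = (S − 1)/(S + 1) = (11.4 − 1)/(11.4 + 1) = 10.4/12.4

|Γ| ≈ 0.839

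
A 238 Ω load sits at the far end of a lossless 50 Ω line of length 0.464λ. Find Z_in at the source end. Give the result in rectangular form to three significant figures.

Z_in ≈ 114 + j113 Ω

βl = 2π × 0.464 = 167°
tan(βl) = tan(167°) = -0.23
Z_in = Z_0·(Z_L + jZ_0·tanβl)/(Z_0 + jZ_L·tanβl)
     = 50·(238 − j11.5)/(50 − j54.8)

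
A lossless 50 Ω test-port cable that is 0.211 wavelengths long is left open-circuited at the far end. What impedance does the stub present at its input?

βl = 2π × 0.211 = 76°
tan(βl) = 4
For an open-circuited stub, Z_in = −jZ_0·cot(βl) = −jZ_0/tan(βl)

Z_in ≈ −j12.5 Ω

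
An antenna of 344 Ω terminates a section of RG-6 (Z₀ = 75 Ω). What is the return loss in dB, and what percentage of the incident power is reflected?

RL ≈ 3.85 dB; 41.2% of incident power reflected

Γ = (344 − 75)/(344 + 75) = 0.642
RL = −20·log₁₀(0.642) = 3.85 dB
P_refl/P_inc = |Γ|² = 0.412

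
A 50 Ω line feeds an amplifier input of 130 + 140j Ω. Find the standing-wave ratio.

VSWR ≈ 5.83

Γ = (Z_L − Z_0)/(Z_L + Z_0) = (80 + j140)/(180 + j140)
|Γ| = 161/228 = 0.707
VSWR = (1 + |Γ|)/(1 − |Γ|) = 1.71/0.293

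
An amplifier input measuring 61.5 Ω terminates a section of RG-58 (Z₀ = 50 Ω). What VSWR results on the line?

VSWR ≈ 1.23

Γ = (61.5 − 50)/(61.5 + 50) = 0.103
VSWR = (1 + 0.103)/(1 − 0.103)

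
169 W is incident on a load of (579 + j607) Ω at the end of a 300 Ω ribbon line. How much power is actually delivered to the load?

|Γ| = |(279 + j607)/(879 + j607)| = 0.625
|Γ|² = 0.391
P_refl = |Γ|²·P_inc = 66.1 W, P_del = (1 − |Γ|²)·P_inc = 103 W

P_delivered ≈ 103 W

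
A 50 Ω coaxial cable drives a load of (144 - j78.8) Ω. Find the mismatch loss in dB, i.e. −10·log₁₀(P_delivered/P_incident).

mismatch loss ≈ 1.83 dB

Γ = (94 − j78.8)/(194 − j78.8), |Γ| = 0.586
|Γ|² = 0.343, so P_del/P_inc = 1 − |Γ|² = 0.657
ML = −10·log₁₀(1 − |Γ|²)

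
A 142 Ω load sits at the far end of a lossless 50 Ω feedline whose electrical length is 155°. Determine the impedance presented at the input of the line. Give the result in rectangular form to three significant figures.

tan(βl) = tan(155°) = -0.466
Z_in = Z_0·(Z_L + jZ_0·tanβl)/(Z_0 + jZ_L·tanβl)
     = 50·(142 − j23.3)/(50 − j66.2)

Z_in ≈ 62.8 + j59.8 Ω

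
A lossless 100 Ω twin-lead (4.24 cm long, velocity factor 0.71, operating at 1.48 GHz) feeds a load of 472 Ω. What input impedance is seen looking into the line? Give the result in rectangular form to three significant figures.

Z_in ≈ 22.9 + j27.4 Ω

λ = v/f = 0.71·c / 1.48 GHz = 0.144 m
βl = 2π·l/λ = 2π × 0.295 = 106°
tan(βl) = tan(106°) = -3.47
Z_in = Z_0·(Z_L + jZ_0·tanβl)/(Z_0 + jZ_L·tanβl)
     = 100·(472 − j347)/(100 − j1640)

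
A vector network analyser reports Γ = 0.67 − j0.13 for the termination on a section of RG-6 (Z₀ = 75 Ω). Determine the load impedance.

Z_L ≈ 318 − j155 Ω

Z_L = Z_0·(1 + Γ)/(1 − Γ) = 75·(1.67 − j0.13)/(0.33 + j0.13)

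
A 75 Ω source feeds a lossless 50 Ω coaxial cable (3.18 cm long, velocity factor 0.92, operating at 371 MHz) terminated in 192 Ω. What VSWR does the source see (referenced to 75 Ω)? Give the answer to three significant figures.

λ = v/f = 0.92·c / 371 MHz = 0.744 m
βl = 2π·l/λ = 2π × 0.0427 = 15.4°
tan(βl) = 0.275
Z_in = Z_0·(Z_L + jZ_0·tanβl)/(Z_0 + jZ_L·tanβl) = 97.6 − j89.4 Ω
Γ_s = (Z_in − Z_s)/(Z_in + Z_s) = (22.6 − j89.4)/(173 − j89.4), |Γ_s| = 0.474
VSWR = (1 + |Γ_s|)/(1 − |Γ_s|)

VSWR ≈ 2.8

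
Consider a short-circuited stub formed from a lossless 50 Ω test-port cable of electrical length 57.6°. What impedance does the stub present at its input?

tan(βl) = 1.58
For a short-circuited stub, Z_in = jZ_0·tan(βl)

Z_in ≈ +j78.8 Ω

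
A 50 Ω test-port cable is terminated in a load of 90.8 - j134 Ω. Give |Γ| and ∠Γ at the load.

Γ ≈ 0.721 ∠ -29.5°

Γ = (Z_L − Z_0)/(Z_L + Z_0) = (40.8 − j134)/(140.8 − j134)
|Γ| = 140/194 = 0.721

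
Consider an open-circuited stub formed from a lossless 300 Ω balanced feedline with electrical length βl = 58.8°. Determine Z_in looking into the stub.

Z_in ≈ −j182 Ω

tan(βl) = 1.65
For an open-circuited stub, Z_in = −jZ_0·cot(βl) = −jZ_0/tan(βl)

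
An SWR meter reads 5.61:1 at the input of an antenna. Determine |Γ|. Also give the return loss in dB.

|Γ| ≈ 0.697; return loss ≈ 3.13 dB

|Γ| = (S − 1)/(S + 1) = (5.61 − 1)/(5.61 + 1) = 4.61/6.61
RL = −20·log₁₀|Γ| = −20·log₁₀(0.697)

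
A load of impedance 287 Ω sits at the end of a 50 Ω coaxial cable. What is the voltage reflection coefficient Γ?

Γ = 0.703

Γ = (Z_L − Z_0)/(Z_L + Z_0) = (287 − 50)/(287 + 50) = 237/337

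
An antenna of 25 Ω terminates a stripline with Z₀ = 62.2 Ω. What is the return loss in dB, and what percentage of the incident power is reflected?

RL ≈ 7.4 dB; 18.2% of incident power reflected

Γ = (25 − 62.2)/(25 + 62.2) = -0.427
RL = −20·log₁₀(0.427) = 7.4 dB
P_refl/P_inc = |Γ|² = 0.182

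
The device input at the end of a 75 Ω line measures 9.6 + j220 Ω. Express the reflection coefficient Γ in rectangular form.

Γ ≈ 0.772 + j0.594

Γ = (Z_L − Z_0)/(Z_L + Z_0) = (-65.4 + j220)/(84.6 + j220)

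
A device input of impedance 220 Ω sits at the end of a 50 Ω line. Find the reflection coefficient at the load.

Γ = (Z_L − Z_0)/(Z_L + Z_0) = (220 − 50)/(220 + 50) = 170/270

Γ = 0.63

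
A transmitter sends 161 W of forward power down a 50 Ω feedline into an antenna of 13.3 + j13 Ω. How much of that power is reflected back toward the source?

|Γ| = |(-36.7 + j13)/(63.3 + j13)| = 0.603
|Γ|² = 0.363
P_refl = |Γ|²·P_inc = 58.4 W, P_del = (1 − |Γ|²)·P_inc = 103 W

P_reflected ≈ 58.4 W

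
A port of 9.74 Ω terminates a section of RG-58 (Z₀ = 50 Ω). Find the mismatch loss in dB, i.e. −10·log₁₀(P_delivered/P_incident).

mismatch loss ≈ 2.63 dB

Γ = (9.74 − 50)/(9.74 + 50) = -0.674
|Γ|² = 0.454, so P_del/P_inc = 1 − |Γ|² = 0.546
ML = −10·log₁₀(1 − |Γ|²)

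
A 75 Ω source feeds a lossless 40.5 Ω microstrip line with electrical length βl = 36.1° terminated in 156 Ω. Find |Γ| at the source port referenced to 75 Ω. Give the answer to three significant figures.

tan(βl) = 0.729
Z_in = Z_0·(Z_L + jZ_0·tanβl)/(Z_0 + jZ_L·tanβl) = 26.9 − j46 Ω
Γ_s = (Z_in − Z_s)/(Z_in + Z_s) = (-48.1 − j46)/(102 − j46), |Γ_s| = 0.595

|Γ| ≈ 0.595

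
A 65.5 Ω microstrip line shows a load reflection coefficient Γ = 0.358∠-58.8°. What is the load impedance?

Z_L = Z_0·(1 + Γ)/(1 − Γ) = 65.5·(1.19 − j0.306)/(0.815 + j0.306)

Z_L ≈ 75.4 − j53 Ω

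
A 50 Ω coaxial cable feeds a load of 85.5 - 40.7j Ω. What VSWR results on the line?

VSWR ≈ 2.23

Γ = (Z_L − Z_0)/(Z_L + Z_0) = (35.5 − j40.7)/(135.5 − j40.7)
|Γ| = 54/141 = 0.382
VSWR = (1 + |Γ|)/(1 − |Γ|) = 1.38/0.618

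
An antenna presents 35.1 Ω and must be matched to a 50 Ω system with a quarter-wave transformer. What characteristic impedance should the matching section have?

Z_qwt = √(Z_0·R_L) = √(50 × 35.1) = √1755

Z_qwt ≈ 41.9 Ω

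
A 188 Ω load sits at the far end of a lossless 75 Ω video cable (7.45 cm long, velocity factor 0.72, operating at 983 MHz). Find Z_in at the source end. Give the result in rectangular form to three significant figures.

λ = v/f = 0.72·c / 983 MHz = 0.22 m
βl = 2π·l/λ = 2π × 0.339 = 122°
tan(βl) = tan(122°) = -1.6
Z_in = Z_0·(Z_L + jZ_0·tanβl)/(Z_0 + jZ_L·tanβl)
     = 75·(188 − j120)/(75 − j300)

Z_in ≈ 39.2 + j37.2 Ω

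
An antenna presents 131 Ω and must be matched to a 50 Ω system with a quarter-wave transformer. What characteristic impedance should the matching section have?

Z_qwt = √(Z_0·R_L) = √(50 × 131) = √6550

Z_qwt ≈ 80.9 Ω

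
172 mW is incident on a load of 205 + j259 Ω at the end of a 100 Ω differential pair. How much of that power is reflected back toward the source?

|Γ| = |(105 + j259)/(305 + j259)| = 0.698
|Γ|² = 0.488
P_refl = |Γ|²·P_inc = 83.9 mW, P_del = (1 − |Γ|²)·P_inc = 88.1 mW

P_reflected ≈ 83.9 mW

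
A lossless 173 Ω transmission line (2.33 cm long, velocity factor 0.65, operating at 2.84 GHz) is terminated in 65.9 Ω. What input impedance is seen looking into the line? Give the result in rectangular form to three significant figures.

λ = v/f = 0.65·c / 2.84 GHz = 0.0687 m
βl = 2π·l/λ = 2π × 0.339 = 122°
tan(βl) = tan(122°) = -1.59
Z_in = Z_0·(Z_L + jZ_0·tanβl)/(Z_0 + jZ_L·tanβl)
     = 173·(65.9 − j275)/(173 − j105)

Z_in ≈ 170 − j172 Ω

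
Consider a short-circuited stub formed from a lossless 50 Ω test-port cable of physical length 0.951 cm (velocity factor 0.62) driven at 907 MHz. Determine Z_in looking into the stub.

Z_in ≈ +j15 Ω

λ = v/f = 0.62·c / 907 MHz = 0.205 m
βl = 2π·l/λ = 2π × 0.0464 = 16.7°
tan(βl) = 0.3
For a short-circuited stub, Z_in = jZ_0·tan(βl)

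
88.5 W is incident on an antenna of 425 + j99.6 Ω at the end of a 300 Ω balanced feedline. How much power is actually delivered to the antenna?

|Γ| = |(125 + j99.6)/(725 + j99.6)| = 0.218
|Γ|² = 0.0477
P_refl = |Γ|²·P_inc = 4.22 W, P_del = (1 − |Γ|²)·P_inc = 84.3 W

P_delivered ≈ 84.3 W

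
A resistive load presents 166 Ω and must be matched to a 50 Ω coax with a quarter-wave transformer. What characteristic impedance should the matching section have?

Z_qwt = √(Z_0·R_L) = √(50 × 166) = √8300

Z_qwt ≈ 91.1 Ω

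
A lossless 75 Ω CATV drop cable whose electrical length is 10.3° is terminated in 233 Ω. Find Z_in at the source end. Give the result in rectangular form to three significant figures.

tan(βl) = tan(10.3°) = 0.182
Z_in = Z_0·(Z_L + jZ_0·tanβl)/(Z_0 + jZ_L·tanβl)
     = 75·(233 + j13.6)/(75 + j42.3)

Z_in ≈ 183 − j89.4 Ω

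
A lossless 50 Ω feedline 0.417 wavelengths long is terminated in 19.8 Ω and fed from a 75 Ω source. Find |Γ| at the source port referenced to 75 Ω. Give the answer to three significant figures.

|Γ| ≈ 0.536

βl = 2π × 0.417 = 150°
tan(βl) = -0.575
Z_in = Z_0·(Z_L + jZ_0·tanβl)/(Z_0 + jZ_L·tanβl) = 25 − j23 Ω
Γ_s = (Z_in − Z_s)/(Z_in + Z_s) = (-50 − j23)/(100 − j23), |Γ_s| = 0.536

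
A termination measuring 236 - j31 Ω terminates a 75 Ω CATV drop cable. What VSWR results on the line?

Γ = (Z_L − Z_0)/(Z_L + Z_0) = (161 − j31)/(311 − j31)
|Γ| = 164/313 = 0.525
VSWR = (1 + |Γ|)/(1 − |Γ|) = 1.52/0.475

VSWR ≈ 3.21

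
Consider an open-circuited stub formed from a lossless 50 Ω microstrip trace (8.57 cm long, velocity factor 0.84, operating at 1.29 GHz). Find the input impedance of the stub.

Z_in ≈ +j123 Ω

λ = v/f = 0.84·c / 1.29 GHz = 0.195 m
βl = 2π·l/λ = 2π × 0.439 = 158°
tan(βl) = -0.405
For an open-circuited stub, Z_in = −jZ_0·cot(βl) = −jZ_0/tan(βl)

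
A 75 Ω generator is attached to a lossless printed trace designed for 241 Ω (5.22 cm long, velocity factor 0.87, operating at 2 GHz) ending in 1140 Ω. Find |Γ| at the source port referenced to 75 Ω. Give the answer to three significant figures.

|Γ| ≈ 0.828

λ = v/f = 0.87·c / 2 GHz = 0.131 m
βl = 2π·l/λ = 2π × 0.4 = 144°
tan(βl) = -0.727
Z_in = Z_0·(Z_L + jZ_0·tanβl)/(Z_0 + jZ_L·tanβl) = 136 + j292 Ω
Γ_s = (Z_in − Z_s)/(Z_in + Z_s) = (61 + j292)/(211 + j292), |Γ_s| = 0.828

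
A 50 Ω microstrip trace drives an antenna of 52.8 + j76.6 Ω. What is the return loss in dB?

RL ≈ 4.47 dB

Γ = (2.8 + j76.6)/(102.8 + j76.6), |Γ| = 0.598
RL = −20·log₁₀|Γ| = −20·log₁₀(0.598)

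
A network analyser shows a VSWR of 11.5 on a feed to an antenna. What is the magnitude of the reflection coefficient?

|Γ| = (S − 1)/(S + 1) = (11.5 − 1)/(11.5 + 1) = 10.5/12.5

|Γ| ≈ 0.84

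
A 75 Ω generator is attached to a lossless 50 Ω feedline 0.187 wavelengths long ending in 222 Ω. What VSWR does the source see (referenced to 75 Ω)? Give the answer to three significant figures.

VSWR ≈ 6.12

βl = 2π × 0.187 = 67.3°
tan(βl) = 2.39
Z_in = Z_0·(Z_L + jZ_0·tanβl)/(Z_0 + jZ_L·tanβl) = 13.1 − j19.7 Ω
Γ_s = (Z_in − Z_s)/(Z_in + Z_s) = (-61.9 − j19.7)/(88.1 − j19.7), |Γ_s| = 0.719
VSWR = (1 + |Γ_s|)/(1 − |Γ_s|)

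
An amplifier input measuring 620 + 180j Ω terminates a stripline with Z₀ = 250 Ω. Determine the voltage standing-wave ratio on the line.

Γ = (Z_L − Z_0)/(Z_L + Z_0) = (370 + j180)/(870 + j180)
|Γ| = 411/888 = 0.463
VSWR = (1 + |Γ|)/(1 − |Γ|) = 1.46/0.537

VSWR ≈ 2.73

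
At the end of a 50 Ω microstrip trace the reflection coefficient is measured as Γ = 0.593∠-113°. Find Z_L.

Z_L = Z_0·(1 + Γ)/(1 − Γ) = 50·(0.768 − j0.546)/(1.23 + j0.546)

Z_L ≈ 17.9 − j30.1 Ω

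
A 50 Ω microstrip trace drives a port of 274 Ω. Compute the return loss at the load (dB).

RL ≈ 3.21 dB

Γ = (274 − 50)/(274 + 50) = 0.691
RL = −20·log₁₀|Γ| = −20·log₁₀(0.691)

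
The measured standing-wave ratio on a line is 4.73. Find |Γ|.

|Γ| ≈ 0.651

|Γ| = (S − 1)/(S + 1) = (4.73 − 1)/(4.73 + 1) = 3.73/5.73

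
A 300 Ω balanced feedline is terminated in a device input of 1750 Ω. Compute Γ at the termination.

Γ = (Z_L − Z_0)/(Z_L + Z_0) = (1750 − 300)/(1750 + 300) = 1450/2050

Γ = 0.707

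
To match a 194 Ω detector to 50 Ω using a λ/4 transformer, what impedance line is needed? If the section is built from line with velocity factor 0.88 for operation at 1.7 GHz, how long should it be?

Z_qwt ≈ 98.5 Ω; length ≈ 3.88 cm

Z_qwt = √(Z_0·R_L) = √(50 × 194) = √9700
λ = 0.88·c/f = 0.155 m, so l = λ/4 = 0.0388 m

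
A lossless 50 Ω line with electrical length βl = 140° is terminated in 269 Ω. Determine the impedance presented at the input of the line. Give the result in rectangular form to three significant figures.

tan(βl) = tan(140°) = -0.839
Z_in = Z_0·(Z_L + jZ_0·tanβl)/(Z_0 + jZ_L·tanβl)
     = 50·(269 − j42)/(50 − j226)

Z_in ≈ 21.4 + j54.8 Ω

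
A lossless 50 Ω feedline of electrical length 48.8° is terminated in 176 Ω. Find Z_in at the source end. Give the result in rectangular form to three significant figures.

tan(βl) = tan(48.8°) = 1.14
Z_in = Z_0·(Z_L + jZ_0·tanβl)/(Z_0 + jZ_L·tanβl)
     = 50·(176 + j57.1)/(50 + j201)

Z_in ≈ 23.6 − j37.9 Ω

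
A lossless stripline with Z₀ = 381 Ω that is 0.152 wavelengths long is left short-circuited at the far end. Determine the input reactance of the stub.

X_in ≈ 539 Ω (inductive)

βl = 2π × 0.152 = 54.7°
tan(βl) = 1.41
For a short-circuited stub, Z_in = jZ_0·tan(βl)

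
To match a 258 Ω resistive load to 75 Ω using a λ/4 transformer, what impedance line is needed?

Z_qwt ≈ 139 Ω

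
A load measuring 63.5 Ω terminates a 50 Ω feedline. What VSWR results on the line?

Γ = (63.5 − 50)/(63.5 + 50) = 0.119
VSWR = (1 + 0.119)/(1 − 0.119)

VSWR ≈ 1.27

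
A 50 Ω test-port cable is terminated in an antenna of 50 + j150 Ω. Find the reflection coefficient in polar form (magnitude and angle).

Γ = (Z_L − Z_0)/(Z_L + Z_0) = (0 + j150)/(100 + j150)
|Γ| = 150/180 = 0.832

Γ ≈ 0.832 ∠ 33.7°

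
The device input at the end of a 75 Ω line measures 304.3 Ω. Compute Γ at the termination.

Γ = (Z_L − Z_0)/(Z_L + Z_0) = (304.3 − 75)/(304.3 + 75) = 229.3/379.3

Γ = 0.605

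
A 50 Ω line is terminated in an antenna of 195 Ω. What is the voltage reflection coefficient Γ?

Γ = 0.592

Γ = (Z_L − Z_0)/(Z_L + Z_0) = (195 − 50)/(195 + 50) = 145/245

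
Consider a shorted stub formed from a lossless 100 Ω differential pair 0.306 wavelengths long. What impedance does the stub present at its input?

Z_in ≈ −j272 Ω

βl = 2π × 0.306 = 110°
tan(βl) = -2.72
For a shorted stub, Z_in = jZ_0·tan(βl)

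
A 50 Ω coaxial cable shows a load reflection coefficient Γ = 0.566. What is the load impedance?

Z_L ≈ 180 Ω

Z_L = Z_0·(1 + Γ)/(1 − Γ) = 50·(1.57)/(0.434)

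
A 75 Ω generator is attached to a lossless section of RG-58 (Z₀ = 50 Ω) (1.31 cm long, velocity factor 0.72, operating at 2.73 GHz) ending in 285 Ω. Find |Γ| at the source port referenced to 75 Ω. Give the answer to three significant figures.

|Γ| ≈ 0.761

λ = v/f = 0.72·c / 2.73 GHz = 0.0791 m
βl = 2π·l/λ = 2π × 0.166 = 59.6°
tan(βl) = 1.7
Z_in = Z_0·(Z_L + jZ_0·tanβl)/(Z_0 + jZ_L·tanβl) = 11.7 − j28.1 Ω
Γ_s = (Z_in − Z_s)/(Z_in + Z_s) = (-63.3 − j28.1)/(86.7 − j28.1), |Γ_s| = 0.761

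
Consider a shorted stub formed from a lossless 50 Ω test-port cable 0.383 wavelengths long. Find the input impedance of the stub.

βl = 2π × 0.383 = 138°
tan(βl) = -0.904
For a shorted stub, Z_in = jZ_0·tan(βl)

Z_in ≈ −j45.2 Ω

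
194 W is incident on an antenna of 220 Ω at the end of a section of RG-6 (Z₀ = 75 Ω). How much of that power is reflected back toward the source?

Γ = (220 − 75)/(220 + 75) = 0.492
|Γ|² = 0.242
P_refl = |Γ|²·P_inc = 46.9 W, P_del = (1 − |Γ|²)·P_inc = 147 W

P_reflected ≈ 46.9 W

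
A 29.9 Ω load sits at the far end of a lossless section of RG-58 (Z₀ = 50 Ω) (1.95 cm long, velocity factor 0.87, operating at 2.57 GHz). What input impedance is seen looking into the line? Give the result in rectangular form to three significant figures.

Z_in ≈ 68.1 + j24.4 Ω

λ = v/f = 0.87·c / 2.57 GHz = 0.102 m
βl = 2π·l/λ = 2π × 0.192 = 69.1°
tan(βl) = tan(69.1°) = 2.62
Z_in = Z_0·(Z_L + jZ_0·tanβl)/(Z_0 + jZ_L·tanβl)
     = 50·(29.9 + j131)/(50 + j78.4)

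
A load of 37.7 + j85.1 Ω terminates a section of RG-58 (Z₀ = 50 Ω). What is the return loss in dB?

RL ≈ 3.05 dB

Γ = (-12.3 + j85.1)/(87.7 + j85.1), |Γ| = 0.704
RL = −20·log₁₀|Γ| = −20·log₁₀(0.704)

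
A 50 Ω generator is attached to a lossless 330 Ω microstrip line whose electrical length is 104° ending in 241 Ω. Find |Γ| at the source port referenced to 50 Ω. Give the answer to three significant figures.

|Γ| ≈ 0.796

tan(βl) = -4.01
Z_in = Z_0·(Z_L + jZ_0·tanβl)/(Z_0 + jZ_L·tanβl) = 430 − j64.5 Ω
Γ_s = (Z_in − Z_s)/(Z_in + Z_s) = (380 − j64.5)/(480 − j64.5), |Γ_s| = 0.796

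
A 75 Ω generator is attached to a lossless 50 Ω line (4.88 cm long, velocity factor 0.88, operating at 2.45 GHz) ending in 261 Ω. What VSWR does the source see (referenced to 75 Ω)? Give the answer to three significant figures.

λ = v/f = 0.88·c / 2.45 GHz = 0.108 m
βl = 2π·l/λ = 2π × 0.453 = 163°
tan(βl) = -0.305
Z_in = Z_0·(Z_L + jZ_0·tanβl)/(Z_0 + jZ_L·tanβl) = 80.7 + j113 Ω
Γ_s = (Z_in − Z_s)/(Z_in + Z_s) = (5.69 + j113)/(156 + j113), |Γ_s| = 0.589
VSWR = (1 + |Γ_s|)/(1 − |Γ_s|)

VSWR ≈ 3.87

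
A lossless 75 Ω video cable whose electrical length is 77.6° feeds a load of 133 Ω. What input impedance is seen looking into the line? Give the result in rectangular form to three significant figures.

Z_in ≈ 43.7 − j11.1 Ω

tan(βl) = tan(77.6°) = 4.55
Z_in = Z_0·(Z_L + jZ_0·tanβl)/(Z_0 + jZ_L·tanβl)
     = 75·(133 + j341)/(75 + j605)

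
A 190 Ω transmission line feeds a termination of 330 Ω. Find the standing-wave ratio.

Γ = (330 − 190)/(330 + 190) = 0.269
VSWR = (1 + 0.269)/(1 − 0.269)

VSWR ≈ 1.74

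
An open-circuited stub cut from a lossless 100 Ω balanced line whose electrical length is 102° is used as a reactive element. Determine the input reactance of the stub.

X_in ≈ 21.3 Ω (inductive)

tan(βl) = -4.7
For an open-circuited stub, Z_in = −jZ_0·cot(βl) = −jZ_0/tan(βl)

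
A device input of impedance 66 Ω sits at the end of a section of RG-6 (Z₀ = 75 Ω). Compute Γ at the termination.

Γ = -0.0638

Γ = (Z_L − Z_0)/(Z_L + Z_0) = (66 − 75)/(66 + 75) = -9/141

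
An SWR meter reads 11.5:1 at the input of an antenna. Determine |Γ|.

|Γ| = (S − 1)/(S + 1) = (11.5 − 1)/(11.5 + 1) = 10.5/12.5

|Γ| ≈ 0.84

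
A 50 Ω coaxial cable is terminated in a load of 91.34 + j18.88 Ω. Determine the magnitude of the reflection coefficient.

Γ = (Z_L − Z_0)/(Z_L + Z_0) = (41.34 + j18.88)/(141.3 + j18.88)
|Γ| = 45.4/143

|Γ| ≈ 0.319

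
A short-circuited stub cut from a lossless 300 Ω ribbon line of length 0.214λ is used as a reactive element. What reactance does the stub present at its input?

X_in ≈ 1300 Ω (inductive)

βl = 2π × 0.214 = 77°
tan(βl) = 4.35
For a short-circuited stub, Z_in = jZ_0·tan(βl)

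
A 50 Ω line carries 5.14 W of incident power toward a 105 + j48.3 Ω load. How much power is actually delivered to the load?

P_delivered ≈ 4.1 W

|Γ| = |(55 + j48.3)/(155 + j48.3)| = 0.451
|Γ|² = 0.203
P_refl = |Γ|²·P_inc = 1.04 W, P_del = (1 − |Γ|²)·P_inc = 4.1 W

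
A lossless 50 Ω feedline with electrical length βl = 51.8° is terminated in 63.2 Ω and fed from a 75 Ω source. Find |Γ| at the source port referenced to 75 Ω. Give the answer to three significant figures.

|Γ| ≈ 0.253

tan(βl) = 1.27
Z_in = Z_0·(Z_L + jZ_0·tanβl)/(Z_0 + jZ_L·tanβl) = 46.2 − j10.6 Ω
Γ_s = (Z_in − Z_s)/(Z_in + Z_s) = (-28.8 − j10.6)/(121 − j10.6), |Γ_s| = 0.253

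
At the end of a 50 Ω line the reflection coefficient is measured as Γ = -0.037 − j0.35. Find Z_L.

Z_L ≈ 36.6 − j29.2 Ω

Z_L = Z_0·(1 + Γ)/(1 − Γ) = 50·(0.963 − j0.35)/(1.04 + j0.35)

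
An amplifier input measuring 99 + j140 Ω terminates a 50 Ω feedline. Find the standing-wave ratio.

VSWR ≈ 6.29

Γ = (Z_L − Z_0)/(Z_L + Z_0) = (49 + j140)/(149 + j140)
|Γ| = 148/204 = 0.725
VSWR = (1 + |Γ|)/(1 − |Γ|) = 1.73/0.275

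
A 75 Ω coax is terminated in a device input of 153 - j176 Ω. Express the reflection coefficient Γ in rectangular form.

Γ = (Z_L − Z_0)/(Z_L + Z_0) = (78 − j176)/(228 − j176)

Γ ≈ 0.588 − j0.318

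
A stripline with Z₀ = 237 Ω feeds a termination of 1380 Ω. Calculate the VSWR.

VSWR ≈ 5.82

For a purely resistive load, VSWR = R_L/Z_0 or Z_0/R_L (whichever > 1) = 1380/237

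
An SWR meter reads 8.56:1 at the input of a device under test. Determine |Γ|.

|Γ| = (S − 1)/(S + 1) = (8.56 − 1)/(8.56 + 1) = 7.56/9.56

|Γ| ≈ 0.791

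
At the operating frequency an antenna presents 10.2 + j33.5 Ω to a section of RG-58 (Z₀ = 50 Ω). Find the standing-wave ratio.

VSWR ≈ 7.17

Γ = (Z_L − Z_0)/(Z_L + Z_0) = (-39.8 + j33.5)/(60.2 + j33.5)
|Γ| = 52/68.9 = 0.755
VSWR = (1 + |Γ|)/(1 − |Γ|) = 1.76/0.245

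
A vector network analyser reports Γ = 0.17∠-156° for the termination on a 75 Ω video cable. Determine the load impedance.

Z_L ≈ 54.4 − j7.74 Ω

Z_L = Z_0·(1 + Γ)/(1 − Γ) = 75·(0.845 − j0.0691)/(1.16 + j0.0691)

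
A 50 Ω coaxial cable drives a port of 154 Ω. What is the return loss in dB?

Γ = (154 − 50)/(154 + 50) = 0.51
RL = −20·log₁₀|Γ| = −20·log₁₀(0.51)

RL ≈ 5.85 dB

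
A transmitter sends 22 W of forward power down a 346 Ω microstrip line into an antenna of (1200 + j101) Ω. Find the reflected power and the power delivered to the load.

|Γ| = |(854 + j101)/(1546 + j101)| = 0.555
|Γ|² = 0.308
P_refl = |Γ|²·P_inc = 6.78 W, P_del = (1 − |Γ|²)·P_inc = 15.2 W

P_reflected ≈ 6.78 W; P_delivered ≈ 15.2 W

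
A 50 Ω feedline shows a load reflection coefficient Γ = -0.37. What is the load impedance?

Z_L ≈ 23 Ω

Z_L = Z_0·(1 + Γ)/(1 − Γ) = 50·(0.63)/(1.37)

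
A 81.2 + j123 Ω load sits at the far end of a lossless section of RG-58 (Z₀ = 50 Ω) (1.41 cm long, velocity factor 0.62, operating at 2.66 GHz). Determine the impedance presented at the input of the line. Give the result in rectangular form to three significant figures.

Z_in ≈ 12.3 − j31.9 Ω

λ = v/f = 0.62·c / 2.66 GHz = 0.0699 m
βl = 2π·l/λ = 2π × 0.202 = 72.6°
tan(βl) = tan(72.6°) = 3.19
Z_in = Z_0·(Z_L + jZ_0·tanβl)/(Z_0 + jZ_L·tanβl)
     = 50·(81.2 + j282)/(-342 + j259)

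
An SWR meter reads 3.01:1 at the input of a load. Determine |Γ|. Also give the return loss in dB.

|Γ| = (S − 1)/(S + 1) = (3.01 − 1)/(3.01 + 1) = 2.01/4.01
RL = −20·log₁₀|Γ| = −20·log₁₀(0.501)

|Γ| ≈ 0.501; return loss ≈ 6 dB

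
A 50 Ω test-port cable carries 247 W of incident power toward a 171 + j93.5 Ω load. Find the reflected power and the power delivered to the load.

P_reflected ≈ 100 W; P_delivered ≈ 147 W

|Γ| = |(121 + j93.5)/(221 + j93.5)| = 0.637
|Γ|² = 0.406
P_refl = |Γ|²·P_inc = 100 W, P_del = (1 − |Γ|²)·P_inc = 147 W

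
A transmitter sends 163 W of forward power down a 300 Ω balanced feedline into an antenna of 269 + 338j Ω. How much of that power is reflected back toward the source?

P_reflected ≈ 42.9 W

|Γ| = |(-31 + j338)/(569 + j338)| = 0.513
|Γ|² = 0.263
P_refl = |Γ|²·P_inc = 42.9 W, P_del = (1 − |Γ|²)·P_inc = 120 W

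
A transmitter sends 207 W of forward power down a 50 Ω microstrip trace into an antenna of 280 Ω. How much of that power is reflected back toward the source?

P_reflected ≈ 101 W

Γ = (280 − 50)/(280 + 50) = 0.697
|Γ|² = 0.486
P_refl = |Γ|²·P_inc = 101 W, P_del = (1 − |Γ|²)·P_inc = 106 W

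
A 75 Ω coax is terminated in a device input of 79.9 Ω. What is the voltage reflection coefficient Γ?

Γ = (Z_L − Z_0)/(Z_L + Z_0) = (79.9 − 75)/(79.9 + 75) = 4.9/154.9

Γ = 0.0316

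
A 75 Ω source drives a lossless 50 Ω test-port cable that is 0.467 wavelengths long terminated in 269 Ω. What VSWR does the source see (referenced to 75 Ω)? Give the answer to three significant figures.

βl = 2π × 0.467 = 168°
tan(βl) = -0.21
Z_in = Z_0·(Z_L + jZ_0·tanβl)/(Z_0 + jZ_L·tanβl) = 123 + j129 Ω
Γ_s = (Z_in − Z_s)/(Z_in + Z_s) = (48.2 + j129)/(198 + j129), |Γ_s| = 0.582
VSWR = (1 + |Γ_s|)/(1 − |Γ_s|)

VSWR ≈ 3.78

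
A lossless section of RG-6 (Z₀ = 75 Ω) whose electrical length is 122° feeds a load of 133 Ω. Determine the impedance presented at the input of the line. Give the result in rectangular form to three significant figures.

Z_in ≈ 52.3 + j28.4 Ω

tan(βl) = tan(122°) = -1.6
Z_in = Z_0·(Z_L + jZ_0·tanβl)/(Z_0 + jZ_L·tanβl)
     = 75·(133 − j120)/(75 − j213)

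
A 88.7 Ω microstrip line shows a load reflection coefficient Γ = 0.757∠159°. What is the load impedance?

Z_L = Z_0·(1 + Γ)/(1 − Γ) = 88.7·(0.293 + j0.271)/(1.71 − j0.271)

Z_L ≈ 12.7 + j16.1 Ω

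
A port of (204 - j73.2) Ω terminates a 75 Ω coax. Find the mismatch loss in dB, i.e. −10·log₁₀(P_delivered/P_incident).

Γ = (129 − j73.2)/(279 − j73.2), |Γ| = 0.514
|Γ|² = 0.264, so P_del/P_inc = 1 − |Γ|² = 0.736
ML = −10·log₁₀(1 − |Γ|²)

mismatch loss ≈ 1.33 dB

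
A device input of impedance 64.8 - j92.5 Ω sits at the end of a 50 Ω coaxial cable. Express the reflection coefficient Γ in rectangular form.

Γ ≈ 0.472 − j0.426

Γ = (Z_L − Z_0)/(Z_L + Z_0) = (14.8 − j92.5)/(114.8 − j92.5)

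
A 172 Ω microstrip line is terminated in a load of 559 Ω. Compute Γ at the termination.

Γ = (Z_L − Z_0)/(Z_L + Z_0) = (559 − 172)/(559 + 172) = 387/731

Γ = 0.529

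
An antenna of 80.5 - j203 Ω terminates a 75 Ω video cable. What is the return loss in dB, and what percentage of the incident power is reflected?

RL ≈ 2 dB; 63.1% of incident power reflected

Γ = (5.5 − j203)/(155.5 − j203), |Γ| = 0.794
RL = −20·log₁₀(0.794) = 2 dB
P_refl/P_inc = |Γ|² = 0.631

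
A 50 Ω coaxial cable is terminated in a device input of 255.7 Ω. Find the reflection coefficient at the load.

Γ = 0.673

Γ = (Z_L − Z_0)/(Z_L + Z_0) = (255.7 − 50)/(255.7 + 50) = 205.7/305.7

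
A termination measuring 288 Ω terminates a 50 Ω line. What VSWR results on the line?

For a purely resistive load, VSWR = R_L/Z_0 or Z_0/R_L (whichever > 1) = 288/50

VSWR ≈ 5.76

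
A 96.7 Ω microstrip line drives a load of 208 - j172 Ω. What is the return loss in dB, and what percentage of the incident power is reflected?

RL ≈ 4.65 dB; 34.3% of incident power reflected

Γ = (111.3 − j172)/(304.7 − j172), |Γ| = 0.586
RL = −20·log₁₀(0.586) = 4.65 dB
P_refl/P_inc = |Γ|² = 0.343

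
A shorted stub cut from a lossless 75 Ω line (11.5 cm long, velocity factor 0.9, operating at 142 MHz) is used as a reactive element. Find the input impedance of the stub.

Z_in ≈ +j30 Ω

λ = v/f = 0.9·c / 142 MHz = 1.9 m
βl = 2π·l/λ = 2π × 0.0605 = 21.8°
tan(βl) = 0.399
For a shorted stub, Z_in = jZ_0·tan(βl)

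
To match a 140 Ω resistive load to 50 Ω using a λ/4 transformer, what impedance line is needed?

Z_qwt ≈ 83.7 Ω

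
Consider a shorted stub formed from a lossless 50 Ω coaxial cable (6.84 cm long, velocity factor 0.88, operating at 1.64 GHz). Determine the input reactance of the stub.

X_in ≈ -25.5 Ω (capacitive)

λ = v/f = 0.88·c / 1.64 GHz = 0.161 m
βl = 2π·l/λ = 2π × 0.425 = 153°
tan(βl) = -0.51
For a shorted stub, Z_in = jZ_0·tan(βl)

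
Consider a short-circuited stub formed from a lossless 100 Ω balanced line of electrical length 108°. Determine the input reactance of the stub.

tan(βl) = -3.08
For a short-circuited stub, Z_in = jZ_0·tan(βl)

X_in ≈ -308 Ω (capacitive)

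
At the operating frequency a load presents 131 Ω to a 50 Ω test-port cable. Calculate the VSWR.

VSWR ≈ 2.62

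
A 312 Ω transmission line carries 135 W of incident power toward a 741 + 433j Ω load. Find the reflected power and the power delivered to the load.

P_reflected ≈ 38.7 W; P_delivered ≈ 96.3 W

|Γ| = |(429 + j433)/(1053 + j433)| = 0.535
|Γ|² = 0.287
P_refl = |Γ|²·P_inc = 38.7 W, P_del = (1 − |Γ|²)·P_inc = 96.3 W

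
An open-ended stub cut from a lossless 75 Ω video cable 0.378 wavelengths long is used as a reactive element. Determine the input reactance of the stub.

βl = 2π × 0.378 = 136°
tan(βl) = -0.963
For an open-ended stub, Z_in = −jZ_0·cot(βl) = −jZ_0/tan(βl)

X_in ≈ 77.9 Ω (inductive)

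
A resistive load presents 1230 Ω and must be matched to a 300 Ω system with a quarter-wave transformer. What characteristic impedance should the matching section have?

Z_qwt ≈ 607 Ω

Z_qwt = √(Z_0·R_L) = √(300 × 1230) = √369000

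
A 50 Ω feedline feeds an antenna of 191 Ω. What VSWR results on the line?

VSWR ≈ 3.82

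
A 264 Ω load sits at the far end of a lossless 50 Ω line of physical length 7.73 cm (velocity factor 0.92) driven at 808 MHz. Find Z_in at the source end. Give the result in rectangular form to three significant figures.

λ = v/f = 0.92·c / 808 MHz = 0.342 m
βl = 2π·l/λ = 2π × 0.226 = 81.5°
tan(βl) = tan(81.5°) = 6.67
Z_in = Z_0·(Z_L + jZ_0·tanβl)/(Z_0 + jZ_L·tanβl)
     = 50·(264 + j333)/(50 + j1760)

Z_in ≈ 9.68 − j7.23 Ω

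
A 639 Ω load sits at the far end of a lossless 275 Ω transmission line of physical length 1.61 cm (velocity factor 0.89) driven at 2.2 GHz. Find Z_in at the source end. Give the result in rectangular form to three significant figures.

λ = v/f = 0.89·c / 2.2 GHz = 0.121 m
βl = 2π·l/λ = 2π × 0.133 = 47.8°
tan(βl) = tan(47.8°) = 1.1
Z_in = Z_0·(Z_L + jZ_0·tanβl)/(Z_0 + jZ_L·tanβl)
     = 275·(639 + j303)/(275 + j704)

Z_in ≈ 187 − j177 Ω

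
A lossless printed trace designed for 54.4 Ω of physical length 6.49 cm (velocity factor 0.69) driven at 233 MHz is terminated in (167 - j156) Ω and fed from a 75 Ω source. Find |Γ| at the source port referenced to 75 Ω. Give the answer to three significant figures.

λ = v/f = 0.69·c / 233 MHz = 0.888 m
βl = 2π·l/λ = 2π × 0.0731 = 26.3°
tan(βl) = 0.494
Z_in = Z_0·(Z_L + jZ_0·tanβl)/(Z_0 + jZ_L·tanβl) = 25.5 − j69.4 Ω
Γ_s = (Z_in − Z_s)/(Z_in + Z_s) = (-49.5 − j69.4)/(101 − j69.4), |Γ_s| = 0.698

|Γ| ≈ 0.698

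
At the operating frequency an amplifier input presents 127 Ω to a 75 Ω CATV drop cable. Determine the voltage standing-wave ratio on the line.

Γ = (127 − 75)/(127 + 75) = 0.257
VSWR = (1 + 0.257)/(1 − 0.257)

VSWR ≈ 1.69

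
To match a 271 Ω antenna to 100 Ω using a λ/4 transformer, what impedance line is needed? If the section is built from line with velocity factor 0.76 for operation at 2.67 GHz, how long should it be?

Z_qwt ≈ 165 Ω; length ≈ 2.13 cm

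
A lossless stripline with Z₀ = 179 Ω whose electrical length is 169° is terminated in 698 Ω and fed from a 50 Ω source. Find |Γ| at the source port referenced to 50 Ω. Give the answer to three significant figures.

|Γ| ≈ 0.862

tan(βl) = -0.194
Z_in = Z_0·(Z_L + jZ_0·tanβl)/(Z_0 + jZ_L·tanβl) = 460 + j314 Ω
Γ_s = (Z_in − Z_s)/(Z_in + Z_s) = (410 + j314)/(510 + j314), |Γ_s| = 0.862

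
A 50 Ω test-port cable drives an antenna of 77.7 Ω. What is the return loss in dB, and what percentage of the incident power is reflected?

RL ≈ 13.3 dB; 4.71% of incident power reflected

Γ = (77.7 − 50)/(77.7 + 50) = 0.217
RL = −20·log₁₀(0.217) = 13.3 dB
P_refl/P_inc = |Γ|² = 0.0471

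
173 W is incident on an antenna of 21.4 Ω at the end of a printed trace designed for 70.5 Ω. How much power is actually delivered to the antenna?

Γ = (21.4 − 70.5)/(21.4 + 70.5) = -0.534
|Γ|² = 0.285
P_refl = |Γ|²·P_inc = 49.4 W, P_del = (1 − |Γ|²)·P_inc = 124 W

P_delivered ≈ 124 W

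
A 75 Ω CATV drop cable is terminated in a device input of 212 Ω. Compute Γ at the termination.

Γ = 0.477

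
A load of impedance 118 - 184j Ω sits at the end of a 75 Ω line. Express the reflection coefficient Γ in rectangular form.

Γ ≈ 0.593 − j0.388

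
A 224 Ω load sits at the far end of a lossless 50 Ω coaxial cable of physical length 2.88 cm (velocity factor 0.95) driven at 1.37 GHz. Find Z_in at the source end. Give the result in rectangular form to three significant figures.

λ = v/f = 0.95·c / 1.37 GHz = 0.208 m
βl = 2π·l/λ = 2π × 0.138 = 49.8°
tan(βl) = tan(49.8°) = 1.18
Z_in = Z_0·(Z_L + jZ_0·tanβl)/(Z_0 + jZ_L·tanβl)
     = 50·(224 + j59.2)/(50 + j265)

Z_in ≈ 18.5 − j38.7 Ω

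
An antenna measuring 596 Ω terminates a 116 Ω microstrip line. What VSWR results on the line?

VSWR ≈ 5.14

Γ = (596 − 116)/(596 + 116) = 0.674
VSWR = (1 + 0.674)/(1 − 0.674)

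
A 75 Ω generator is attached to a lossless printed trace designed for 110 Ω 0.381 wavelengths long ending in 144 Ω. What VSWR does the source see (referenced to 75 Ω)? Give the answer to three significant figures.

VSWR ≈ 1.63

βl = 2π × 0.381 = 137°
tan(βl) = -0.927
Z_in = Z_0·(Z_L + jZ_0·tanβl)/(Z_0 + jZ_L·tanβl) = 108 + j29.4 Ω
Γ_s = (Z_in − Z_s)/(Z_in + Z_s) = (33.3 + j29.4)/(183 + j29.4), |Γ_s| = 0.239
VSWR = (1 + |Γ_s|)/(1 − |Γ_s|)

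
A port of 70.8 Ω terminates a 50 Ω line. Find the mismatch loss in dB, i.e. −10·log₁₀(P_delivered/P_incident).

mismatch loss ≈ 0.131 dB

Γ = (70.8 − 50)/(70.8 + 50) = 0.172
|Γ|² = 0.0296, so P_del/P_inc = 1 − |Γ|² = 0.97
ML = −10·log₁₀(1 − |Γ|²)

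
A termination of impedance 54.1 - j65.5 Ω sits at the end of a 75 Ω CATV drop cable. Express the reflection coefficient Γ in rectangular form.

Γ ≈ 0.076 − j0.469

Γ = (Z_L − Z_0)/(Z_L + Z_0) = (-20.9 − j65.5)/(129.1 − j65.5)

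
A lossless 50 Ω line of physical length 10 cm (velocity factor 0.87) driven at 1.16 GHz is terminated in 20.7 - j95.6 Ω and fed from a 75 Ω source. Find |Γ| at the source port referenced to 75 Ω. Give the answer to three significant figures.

|Γ| ≈ 0.774

λ = v/f = 0.87·c / 1.16 GHz = 0.225 m
βl = 2π·l/λ = 2π × 0.444 = 160°
tan(βl) = -0.364
Z_in = Z_0·(Z_L + jZ_0·tanβl)/(Z_0 + jZ_L·tanβl) = 204 − j273 Ω
Γ_s = (Z_in − Z_s)/(Z_in + Z_s) = (129 − j273)/(279 − j273), |Γ_s| = 0.774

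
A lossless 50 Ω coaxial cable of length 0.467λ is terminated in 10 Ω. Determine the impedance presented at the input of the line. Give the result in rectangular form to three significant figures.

Z_in ≈ 10.4 − j10.1 Ω

βl = 2π × 0.467 = 168°
tan(βl) = tan(168°) = -0.21
Z_in = Z_0·(Z_L + jZ_0·tanβl)/(Z_0 + jZ_L·tanβl)
     = 50·(10 − j10.5)/(50 − j2.1)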